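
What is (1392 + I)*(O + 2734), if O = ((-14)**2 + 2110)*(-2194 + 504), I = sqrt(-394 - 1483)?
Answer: -5421013152 - 3894406*I*sqrt(1877) ≈ -5.421e+9 - 1.6872e+8*I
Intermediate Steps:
I = I*sqrt(1877) (I = sqrt(-1877) = I*sqrt(1877) ≈ 43.324*I)
O = -3897140 (O = (196 + 2110)*(-1690) = 2306*(-1690) = -3897140)
(1392 + I)*(O + 2734) = (1392 + I*sqrt(1877))*(-3897140 + 2734) = (1392 + I*sqrt(1877))*(-3894406) = -5421013152 - 3894406*I*sqrt(1877)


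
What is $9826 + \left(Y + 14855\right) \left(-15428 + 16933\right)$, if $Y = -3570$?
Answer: $16993751$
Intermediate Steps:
$9826 + \left(Y + 14855\right) \left(-15428 + 16933\right) = 9826 + \left(-3570 + 14855\right) \left(-15428 + 16933\right) = 9826 + 11285 \cdot 1505 = 9826 + 16983925 = 16993751$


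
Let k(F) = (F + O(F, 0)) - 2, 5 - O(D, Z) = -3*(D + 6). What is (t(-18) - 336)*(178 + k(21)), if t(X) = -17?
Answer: -99899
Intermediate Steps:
O(D, Z) = 23 + 3*D (O(D, Z) = 5 - (-3)*(D + 6) = 5 - (-3)*(6 + D) = 5 - (-18 - 3*D) = 5 + (18 + 3*D) = 23 + 3*D)
k(F) = 21 + 4*F (k(F) = (F + (23 + 3*F)) - 2 = (23 + 4*F) - 2 = 21 + 4*F)
(t(-18) - 336)*(178 + k(21)) = (-17 - 336)*(178 + (21 + 4*21)) = -353*(178 + (21 + 84)) = -353*(178 + 105) = -353*283 = -99899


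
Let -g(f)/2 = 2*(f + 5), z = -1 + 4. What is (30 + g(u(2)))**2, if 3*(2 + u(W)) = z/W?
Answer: 256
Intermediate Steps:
z = 3
u(W) = -2 + 1/W (u(W) = -2 + (3/W)/3 = -2 + 1/W)
g(f) = -20 - 4*f (g(f) = -4*(f + 5) = -4*(5 + f) = -2*(10 + 2*f) = -20 - 4*f)
(30 + g(u(2)))**2 = (30 + (-20 - 4*(-2 + 1/2)))**2 = (30 + (-20 - 4*(-3/2)))**2 = (30 + (-20 + 6))**2 = (30 - 14)**2 = 16**2 = 256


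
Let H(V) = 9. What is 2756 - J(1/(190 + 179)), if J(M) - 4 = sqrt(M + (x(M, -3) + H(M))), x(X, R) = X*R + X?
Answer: 2752 - 2*sqrt(34030)/123 ≈ 2749.0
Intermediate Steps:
x(X, R) = X + R*X (x(X, R) = R*X + X = X + R*X)
J(M) = 4 + sqrt(9 - M) (J(M) = 4 + sqrt(M + (M*(1 - 3) + 9)) = 4 + sqrt(M + (M*(-2) + 9)) = 4 + sqrt(M + (-2*M + 9)) = 4 + sqrt(M + (9 - 2*M)) = 4 + sqrt(9 - M))
2756 - J(1/(190 + 179)) = 2756 - (4 + sqrt(9 - 1/(190 + 179))) = 2756 - (4 + sqrt(9 - 1/369)) = 2756 - (4 + sqrt(3320/369)) = 2756 - (4 + 2*sqrt(34030)/123) = 2756 + (-4 - 2*sqrt(34030)/123) = 2752 - 2*sqrt(34030)/123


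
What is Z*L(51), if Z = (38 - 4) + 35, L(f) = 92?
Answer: 6348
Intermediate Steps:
Z = 69 (Z = 34 + 35 = 69)
Z*L(51) = 69*92 = 6348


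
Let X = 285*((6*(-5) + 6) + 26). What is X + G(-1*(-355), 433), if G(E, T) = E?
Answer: 925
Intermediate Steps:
X = 570 (X = 285*((-30 + 6) + 26) = 285*(-24 + 26) = 285*2 = 570)
X + G(-1*(-355), 433) = 570 - 1*(-355) = 570 + 355 = 925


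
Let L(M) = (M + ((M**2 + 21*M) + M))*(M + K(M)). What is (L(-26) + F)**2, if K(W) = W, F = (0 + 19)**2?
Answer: 13653025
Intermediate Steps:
F = 361 (F = 19**2 = 361)
L(M) = 2*M*(M**2 + 23*M) (L(M) = (M + ((M**2 + 21*M) + M))*(M + M) = (M + (M**2 + 22*M))*(2*M) = (M**2 + 23*M)*(2*M) = 2*M*(M**2 + 23*M))
(L(-26) + F)**2 = (2*(-26)**2*(23 - 26) + 361)**2 = (2*676*(-3) + 361)**2 = (-4056 + 361)**2 = (-3695)**2 = 13653025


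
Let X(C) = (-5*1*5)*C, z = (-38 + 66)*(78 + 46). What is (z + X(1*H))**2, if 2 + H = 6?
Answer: 11370384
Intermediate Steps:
H = 4 (H = -2 + 6 = 4)
z = 3472 (z = 28*124 = 3472)
X(C) = -25*C (X(C) = (-5*5)*C = -25*C)
(z + X(1*H))**2 = (3472 - 25*4)**2 = (3472 - 100)**2 = 3372**2 = 11370384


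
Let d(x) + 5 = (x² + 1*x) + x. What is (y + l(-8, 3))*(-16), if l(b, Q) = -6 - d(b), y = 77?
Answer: -448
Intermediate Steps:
d(x) = -5 + x² + 2*x (d(x) = -5 + ((x² + 1*x) + x) = -5 + ((x² + x) + x) = -5 + ((x + x²) + x) = -5 + (x² + 2*x) = -5 + x² + 2*x)
l(b, Q) = -1 - b² - 2*b (l(b, Q) = -6 - (-5 + b² + 2*b) = -6 + (5 - b² - 2*b) = -1 - b² - 2*b)
(y + l(-8, 3))*(-16) = (77 + (-1 - 1*(-8)² - 2*(-8)))*(-16) = (77 + (-1 - 1*64 + 16))*(-16) = (77 + (-1 - 64 + 16))*(-16) = (77 - 49)*(-16) = 28*(-16) = -448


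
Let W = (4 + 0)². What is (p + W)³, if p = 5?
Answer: 9261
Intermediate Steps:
W = 16 (W = 4² = 16)
(p + W)³ = (5 + 16)³ = 21³ = 9261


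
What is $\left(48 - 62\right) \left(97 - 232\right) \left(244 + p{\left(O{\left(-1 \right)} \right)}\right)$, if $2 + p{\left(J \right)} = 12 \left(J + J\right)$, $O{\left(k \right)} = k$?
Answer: $412020$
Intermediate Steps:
$p{\left(J \right)} = -2 + 24 J$ ($p{\left(J \right)} = -2 + 12 \left(J + J\right) = -2 + 12 \cdot 2 J = -2 + 24 J$)
$\left(48 - 62\right) \left(97 - 232\right) \left(244 + p{\left(O{\left(-1 \right)} \right)}\right) = \left(48 - 62\right) \left(97 - 232\right) \left(244 + \left(-2 + 24 \left(-1\right)\right)\right) = \left(-14\right) \left(-135\right) \left(244 - 26\right) = 1890 \left(244 - 26\right) = 1890 \cdot 218 = 412020$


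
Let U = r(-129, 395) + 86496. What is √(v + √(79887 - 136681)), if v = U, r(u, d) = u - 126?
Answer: √(86241 + I*√56794) ≈ 293.67 + 0.406*I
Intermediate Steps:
r(u, d) = -126 + u
U = 86241 (U = (-126 - 129) + 86496 = -255 + 86496 = 86241)
v = 86241
√(v + √(79887 - 136681)) = √(86241 + √(79887 - 136681)) = √(86241 + √(-56794)) = √(86241 + I*√56794)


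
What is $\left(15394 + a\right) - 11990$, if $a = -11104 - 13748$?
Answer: $-21448$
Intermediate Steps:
$a = -24852$ ($a = -11104 - 13748 = -24852$)
$\left(15394 + a\right) - 11990 = \left(15394 - 24852\right) - 11990 = -9458 - 11990 = -21448$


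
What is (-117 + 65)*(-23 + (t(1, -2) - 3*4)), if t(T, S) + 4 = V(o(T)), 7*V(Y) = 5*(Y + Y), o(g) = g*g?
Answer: 13676/7 ≈ 1953.7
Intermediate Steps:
o(g) = g**2
V(Y) = 10*Y/7 (V(Y) = (5*(Y + Y))/7 = (5*(2*Y))/7 = (10*Y)/7 = 10*Y/7)
t(T, S) = -4 + 10*T**2/7
(-117 + 65)*(-23 + (t(1, -2) - 3*4)) = (-117 + 65)*(-23 + ((-4 + (10/7)*1**2) - 3*4)) = -52*(-23 + ((-4 + (10/7)*1) - 12)) = -52*(-23 + ((-4 + 10/7) - 12)) = -52*(-23 + (-18/7 - 12)) = -52*(-23 - 102/7) = -52*(-263/7) = 13676/7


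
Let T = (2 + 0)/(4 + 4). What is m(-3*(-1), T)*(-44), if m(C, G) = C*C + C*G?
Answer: -429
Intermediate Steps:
T = ¼ (T = 2/8 = 2*(⅛) = ¼ ≈ 0.25000)
m(C, G) = C² + C*G
m(-3*(-1), T)*(-44) = ((-3*(-1))*(-3*(-1) + ¼))*(-44) = (3*(3 + ¼))*(-44) = (3*(13/4))*(-44) = (39/4)*(-44) = -429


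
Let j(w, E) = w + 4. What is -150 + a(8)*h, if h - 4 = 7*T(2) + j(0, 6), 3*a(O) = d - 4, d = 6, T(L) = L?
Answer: -406/3 ≈ -135.33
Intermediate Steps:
a(O) = ⅔ (a(O) = (6 - 4)/3 = (⅓)*2 = ⅔)
j(w, E) = 4 + w
h = 22 (h = 4 + (7*2 + (4 + 0)) = 4 + (14 + 4) = 4 + 18 = 22)
-150 + a(8)*h = -150 + (⅔)*22 = -150 + 44/3 = -406/3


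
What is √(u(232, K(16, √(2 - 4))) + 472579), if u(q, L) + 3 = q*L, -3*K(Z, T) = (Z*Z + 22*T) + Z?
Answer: 4*√(253992 - 957*I*√2)/3 ≈ 671.97 - 1.7903*I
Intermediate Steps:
K(Z, T) = -22*T/3 - Z/3 - Z²/3 (K(Z, T) = -((Z*Z + 22*T) + Z)/3 = -((Z² + 22*T) + Z)/3 = -(Z + Z² + 22*T)/3 = -22*T/3 - Z/3 - Z²/3)
u(q, L) = -3 + L*q (u(q, L) = -3 + q*L = -3 + L*q)
√(u(232, K(16, √(2 - 4))) + 472579) = √((-3 + (-22*√(2 - 4)/3 - ⅓*16 - ⅓*16²)*232) + 472579) = √((-3 + (-22*I*√2/3 - 16/3 - ⅓*256)*232) + 472579) = √((-3 + (-22*I*√2/3 - 16/3 - 256/3)*232) + 472579) = √((-3 + (-272/3 - 22*I*√2/3)*232) + 472579) = √((-3 + (-63104/3 - 5104*I*√2/3)) + 472579) = √((-63113/3 - 5104*I*√2/3) + 472579) = √(1354624/3 - 5104*I*√2/3)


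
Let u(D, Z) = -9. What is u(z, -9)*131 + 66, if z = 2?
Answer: -1113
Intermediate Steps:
u(z, -9)*131 + 66 = -9*131 + 66 = -1179 + 66 = -1113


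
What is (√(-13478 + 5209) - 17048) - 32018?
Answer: -49066 + I*√8269 ≈ -49066.0 + 90.934*I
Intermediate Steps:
(√(-13478 + 5209) - 17048) - 32018 = (√(-8269) - 17048) - 32018 = (I*√8269 - 17048) - 32018 = (-17048 + I*√8269) - 32018 = -49066 + I*√8269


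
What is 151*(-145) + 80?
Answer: -21815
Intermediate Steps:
151*(-145) + 80 = -21895 + 80 = -21815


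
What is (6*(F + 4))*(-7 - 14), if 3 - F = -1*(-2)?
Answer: -630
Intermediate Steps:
F = 1 (F = 3 - (-1)*(-2) = 3 - 1*2 = 3 - 2 = 1)
(6*(F + 4))*(-7 - 14) = (6*(1 + 4))*(-7 - 14) = (6*5)*(-21) = 30*(-21) = -630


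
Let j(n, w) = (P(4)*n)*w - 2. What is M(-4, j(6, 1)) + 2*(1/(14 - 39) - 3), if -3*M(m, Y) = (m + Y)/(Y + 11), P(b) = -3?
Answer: -1568/225 ≈ -6.9689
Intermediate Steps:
j(n, w) = -2 - 3*n*w (j(n, w) = (-3*n)*w - 2 = -3*n*w - 2 = -2 - 3*n*w)
M(m, Y) = -(Y + m)/(3*(11 + Y)) (M(m, Y) = -(m + Y)/(3*(Y + 11)) = -(Y + m)/(3*(11 + Y)))
M(-4, j(6, 1)) + 2*(1/(14 - 39) - 3) = (-(-2 - 3*6*1) - 1*(-4))/(3*(11 + (-2 - 3*6*1))) + 2*(1/(14 - 39) - 3) = (-(-2 - 18) + 4)/(3*(11 + (-2 - 18))) + 2*(1/(-25) - 3) = (-1*(-20) + 4)/(3*(11 - 20)) + 2*(-1/25 - 3) = (⅓)*(20 + 4)/(-9) + 2*(-76/25) = (⅓)*(-⅑)*24 - 152/25 = -8/9 - 152/25 = -1568/225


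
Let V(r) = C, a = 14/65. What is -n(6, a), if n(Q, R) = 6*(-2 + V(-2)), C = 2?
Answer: 0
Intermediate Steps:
a = 14/65 (a = 14*(1/65) = 14/65 ≈ 0.21538)
V(r) = 2
n(Q, R) = 0 (n(Q, R) = 6*(-2 + 2) = 6*0 = 0)
-n(6, a) = -1*0 = 0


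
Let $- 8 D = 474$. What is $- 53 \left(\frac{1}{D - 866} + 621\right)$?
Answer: $- \frac{121810801}{3701} \approx -32913.0$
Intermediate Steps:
$D = - \frac{237}{4}$ ($D = \left(- \frac{1}{8}\right) 474 = - \frac{237}{4} \approx -59.25$)
$- 53 \left(\frac{1}{D - 866} + 621\right) = - 53 \left(\frac{1}{- \frac{237}{4} - 866} + 621\right) = - 53 \left(\frac{1}{- \frac{3701}{4}} + 621\right) = - 53 \left(- \frac{4}{3701} + 621\right) = \left(-53\right) \frac{2298317}{3701} = - \frac{121810801}{3701}$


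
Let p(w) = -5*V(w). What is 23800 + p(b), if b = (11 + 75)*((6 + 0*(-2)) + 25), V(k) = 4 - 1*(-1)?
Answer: 23775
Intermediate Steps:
V(k) = 5 (V(k) = 4 + 1 = 5)
b = 2666 (b = 86*((6 + 0) + 25) = 86*(6 + 25) = 86*31 = 2666)
p(w) = -25 (p(w) = -5*5 = -25)
23800 + p(b) = 23800 - 25 = 23775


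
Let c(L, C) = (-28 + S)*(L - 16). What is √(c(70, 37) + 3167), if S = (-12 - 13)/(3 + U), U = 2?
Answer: √1385 ≈ 37.216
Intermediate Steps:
S = -5 (S = (-12 - 13)/(3 + 2) = -25/5 = -25*⅕ = -5)
c(L, C) = 528 - 33*L (c(L, C) = (-28 - 5)*(L - 16) = -33*(-16 + L) = 528 - 33*L)
√(c(70, 37) + 3167) = √((528 - 33*70) + 3167) = √((528 - 2310) + 3167) = √(-1782 + 3167) = √1385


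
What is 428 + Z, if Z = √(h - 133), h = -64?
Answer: 428 + I*√197 ≈ 428.0 + 14.036*I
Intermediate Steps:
Z = I*√197 (Z = √(-64 - 133) = √(-197) = I*√197 ≈ 14.036*I)
428 + Z = 428 + I*√197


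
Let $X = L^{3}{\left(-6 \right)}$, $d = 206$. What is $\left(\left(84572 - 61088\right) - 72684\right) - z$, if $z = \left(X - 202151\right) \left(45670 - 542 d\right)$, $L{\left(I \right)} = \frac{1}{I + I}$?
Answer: $- \frac{3841452437813}{288} \approx -1.3338 \cdot 10^{10}$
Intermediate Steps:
$L{\left(I \right)} = \frac{1}{2 I}$
$X = - \frac{1}{1728}$ ($X = \left(\frac{1}{2 \left(-6\right)}\right)^{3} = \left(\frac{1}{2} \left(- \frac{1}{6}\right)\right)^{3} = \left(- \frac{1}{12}\right)^{3} = - \frac{1}{1728} \approx -0.0005787$)
$z = \frac{3841438268213}{288}$ ($z = \left(- \frac{1}{1728} - 202151\right) \left(45670 - 111652\right) = - \frac{349316929 \left(45670 - 111652\right)}{1728} = \left(- \frac{349316929}{1728}\right) \left(-65982\right) = \frac{3841438268213}{288} \approx 1.3338 \cdot 10^{10}$)
$\left(\left(84572 - 61088\right) - 72684\right) - z = \left(\left(84572 - 61088\right) - 72684\right) - \frac{3841438268213}{288} = \left(23484 - 72684\right) - \frac{3841438268213}{288} = -49200 - \frac{3841438268213}{288} = - \frac{3841452437813}{288}$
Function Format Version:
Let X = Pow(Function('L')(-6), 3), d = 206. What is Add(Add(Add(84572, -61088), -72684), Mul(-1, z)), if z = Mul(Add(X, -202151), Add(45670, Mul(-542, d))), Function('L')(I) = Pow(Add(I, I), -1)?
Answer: Rational(-3841452437813, 288) ≈ -1.3338e+10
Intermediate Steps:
Function('L')(I) = Mul(Rational(1, 2), Pow(I, -1)) (Function('L')(I) = Pow(Mul(2, I), -1) = Mul(Rational(1, 2), Pow(I, -1)))
X = Rational(-1, 1728) (X = Pow(Mul(Rational(1, 2), Pow(-6, -1)), 3) = Pow(Mul(Rational(1, 2), Rational(-1, 6)), 3) = Pow(Rational(-1, 12), 3) = Rational(-1, 1728) ≈ -0.00057870)
z = Rational(3841438268213, 288) (z = Mul(Add(Rational(-1, 1728), -202151), Add(45670, Mul(-542, 206))) = Mul(Rational(-349316929, 1728), Add(45670, -111652)) = Mul(Rational(-349316929, 1728), -65982) = Rational(3841438268213, 288) ≈ 1.3338e+10)
Add(Add(Add(84572, -61088), -72684), Mul(-1, z)) = Add(Add(Add(84572, -61088), -72684), Mul(-1, Rational(3841438268213, 288))) = Add(Add(23484, -72684), Rational(-3841438268213, 288)) = Add(-49200, Rational(-3841438268213, 288)) = Rational(-3841452437813, 288)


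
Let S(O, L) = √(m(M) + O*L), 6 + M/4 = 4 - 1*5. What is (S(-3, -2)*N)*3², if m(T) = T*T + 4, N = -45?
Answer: -405*√794 ≈ -11412.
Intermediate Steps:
M = -28 (M = -24 + 4*(4 - 1*5) = -24 + 4*(4 - 5) = -24 + 4*(-1) = -24 - 4 = -28)
m(T) = 4 + T² (m(T) = T² + 4 = 4 + T²)
S(O, L) = √(788 + L*O) (S(O, L) = √((4 + (-28)²) + O*L) = √((4 + 784) + L*O) = √(788 + L*O))
(S(-3, -2)*N)*3² = (√(788 - 2*(-3))*(-45))*3² = (√(788 + 6)*(-45))*9 = (√794*(-45))*9 = -45*√794*9 = -405*√794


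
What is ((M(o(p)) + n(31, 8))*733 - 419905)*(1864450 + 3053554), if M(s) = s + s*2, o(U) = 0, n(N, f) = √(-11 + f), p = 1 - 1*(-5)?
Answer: -2065094469620 + 3604896932*I*√3 ≈ -2.0651e+12 + 6.2439e+9*I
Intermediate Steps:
p = 6 (p = 1 + 5 = 6)
M(s) = 3*s (M(s) = s + 2*s = 3*s)
((M(o(p)) + n(31, 8))*733 - 419905)*(1864450 + 3053554) = ((3*0 + √(-11 + 8))*733 - 419905)*(1864450 + 3053554) = ((0 + √(-3))*733 - 419905)*4918004 = ((0 + I*√3)*733 - 419905)*4918004 = ((I*√3)*733 - 419905)*4918004 = (733*I*√3 - 419905)*4918004 = (-419905 + 733*I*√3)*4918004 = -2065094469620 + 3604896932*I*√3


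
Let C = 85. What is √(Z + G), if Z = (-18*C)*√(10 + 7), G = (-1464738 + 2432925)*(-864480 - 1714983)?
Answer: 3*√(-277489171509 - 170*√17) ≈ 1.5803e+6*I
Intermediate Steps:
G = -2497402543581 (G = 968187*(-2579463) = -2497402543581)
Z = -1530*√17 (Z = (-18*85)*√(10 + 7) = -1530*√17 ≈ -6308.4)
√(Z + G) = √(-1530*√17 - 2497402543581) = √(-2497402543581 - 1530*√17)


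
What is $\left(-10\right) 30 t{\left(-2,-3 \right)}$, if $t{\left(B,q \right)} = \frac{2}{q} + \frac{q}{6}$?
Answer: $350$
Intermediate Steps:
$t{\left(B,q \right)} = \frac{2}{q} + \frac{q}{6}$ ($t{\left(B,q \right)} = \frac{2}{q} + q \frac{1}{6} = \frac{2}{q} + \frac{q}{6}$)
$\left(-10\right) 30 t{\left(-2,-3 \right)} = \left(-10\right) 30 \left(\frac{2}{-3} + \frac{1}{6} \left(-3\right)\right) = - 300 \left(2 \left(- \frac{1}{3}\right) - \frac{1}{2}\right) = - 300 \left(- \frac{2}{3} - \frac{1}{2}\right) = \left(-300\right) \left(- \frac{7}{6}\right) = 350$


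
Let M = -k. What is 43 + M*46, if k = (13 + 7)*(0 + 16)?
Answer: -14677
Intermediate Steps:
k = 320 (k = 20*16 = 320)
M = -320 (M = -1*320 = -320)
43 + M*46 = 43 - 320*46 = 43 - 14720 = -14677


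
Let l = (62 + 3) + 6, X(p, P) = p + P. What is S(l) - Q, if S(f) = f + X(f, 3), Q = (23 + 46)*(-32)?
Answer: 2353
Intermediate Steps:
X(p, P) = P + p
l = 71 (l = 65 + 6 = 71)
Q = -2208 (Q = 69*(-32) = -2208)
S(f) = 3 + 2*f (S(f) = f + (3 + f) = 3 + 2*f)
S(l) - Q = (3 + 2*71) - 1*(-2208) = (3 + 142) + 2208 = 145 + 2208 = 2353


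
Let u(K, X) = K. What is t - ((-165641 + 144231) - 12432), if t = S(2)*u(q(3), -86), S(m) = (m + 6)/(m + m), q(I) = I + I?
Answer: 33854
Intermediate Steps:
q(I) = 2*I
S(m) = (6 + m)/(2*m) (S(m) = (6 + m)/((2*m)) = (6 + m)*(1/(2*m)) = (6 + m)/(2*m))
t = 12 (t = ((½)*(6 + 2)/2)*(2*3) = ((½)*(½)*8)*6 = 2*6 = 12)
t - ((-165641 + 144231) - 12432) = 12 - ((-165641 + 144231) - 12432) = 12 - (-21410 - 12432) = 12 - 1*(-33842) = 12 + 33842 = 33854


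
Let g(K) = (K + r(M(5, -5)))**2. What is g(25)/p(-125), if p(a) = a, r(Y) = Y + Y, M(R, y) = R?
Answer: -49/5 ≈ -9.8000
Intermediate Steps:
r(Y) = 2*Y
g(K) = (10 + K)**2 (g(K) = (K + 2*5)**2 = (K + 10)**2 = (10 + K)**2)
g(25)/p(-125) = (10 + 25)**2/(-125) = 35**2*(-1/125) = 1225*(-1/125) = -49/5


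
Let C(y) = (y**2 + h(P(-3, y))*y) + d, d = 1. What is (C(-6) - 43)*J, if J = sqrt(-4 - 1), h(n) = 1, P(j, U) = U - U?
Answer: -12*I*sqrt(5) ≈ -26.833*I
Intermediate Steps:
P(j, U) = 0
C(y) = 1 + y + y**2 (C(y) = (y**2 + 1*y) + 1 = (y**2 + y) + 1 = (y + y**2) + 1 = 1 + y + y**2)
J = I*sqrt(5) (J = sqrt(-5) = I*sqrt(5) ≈ 2.2361*I)
(C(-6) - 43)*J = ((1 - 6 + (-6)**2) - 43)*(I*sqrt(5)) = ((1 - 6 + 36) - 43)*(I*sqrt(5)) = (31 - 43)*(I*sqrt(5)) = -12*I*sqrt(5)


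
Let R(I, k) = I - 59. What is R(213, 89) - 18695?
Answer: -18541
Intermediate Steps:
R(I, k) = -59 + I
R(213, 89) - 18695 = (-59 + 213) - 18695 = 154 - 18695 = -18541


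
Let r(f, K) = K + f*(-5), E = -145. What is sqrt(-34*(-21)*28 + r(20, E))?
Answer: 7*sqrt(403) ≈ 140.52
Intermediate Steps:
r(f, K) = K - 5*f
sqrt(-34*(-21)*28 + r(20, E)) = sqrt(-34*(-21)*28 + (-145 - 5*20)) = sqrt(714*28 + (-145 - 100)) = sqrt(19992 - 245) = sqrt(19747) = 7*sqrt(403)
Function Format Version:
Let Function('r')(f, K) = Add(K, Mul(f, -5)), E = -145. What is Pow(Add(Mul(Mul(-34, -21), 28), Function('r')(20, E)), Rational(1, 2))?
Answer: Mul(7, Pow(403, Rational(1, 2))) ≈ 140.52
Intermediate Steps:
Function('r')(f, K) = Add(K, Mul(-5, f))
Pow(Add(Mul(Mul(-34, -21), 28), Function('r')(20, E)), Rational(1, 2)) = Pow(Add(Mul(Mul(-34, -21), 28), Add(-145, Mul(-5, 20))), Rational(1, 2)) = Pow(Add(Mul(714, 28), Add(-145, -100)), Rational(1, 2)) = Pow(Add(19992, -245), Rational(1, 2)) = Pow(19747, Rational(1, 2)) = Mul(7, Pow(403, Rational(1, 2)))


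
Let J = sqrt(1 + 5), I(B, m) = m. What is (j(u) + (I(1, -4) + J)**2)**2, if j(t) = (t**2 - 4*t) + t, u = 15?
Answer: 41188 - 3232*sqrt(6) ≈ 33271.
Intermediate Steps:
j(t) = t**2 - 3*t
J = sqrt(6) ≈ 2.4495
(j(u) + (I(1, -4) + J)**2)**2 = (15*(-3 + 15) + (-4 + sqrt(6))**2)**2 = (15*12 + (-4 + sqrt(6))**2)**2 = (180 + (-4 + sqrt(6))**2)**2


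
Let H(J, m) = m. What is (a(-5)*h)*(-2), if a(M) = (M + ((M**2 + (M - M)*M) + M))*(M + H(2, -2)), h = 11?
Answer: 2310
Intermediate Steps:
a(M) = (-2 + M)*(M**2 + 2*M) (a(M) = (M + ((M**2 + (M - M)*M) + M))*(M - 2) = (M + ((M**2 + 0*M) + M))*(-2 + M) = (M + ((M**2 + 0) + M))*(-2 + M) = (M + (M**2 + M))*(-2 + M) = (M + (M + M**2))*(-2 + M) = (M**2 + 2*M)*(-2 + M) = (-2 + M)*(M**2 + 2*M))
(a(-5)*h)*(-2) = (-5*(-4 + (-5)**2)*11)*(-2) = (-5*(-4 + 25)*11)*(-2) = (-5*21*11)*(-2) = -105*11*(-2) = -1155*(-2) = 2310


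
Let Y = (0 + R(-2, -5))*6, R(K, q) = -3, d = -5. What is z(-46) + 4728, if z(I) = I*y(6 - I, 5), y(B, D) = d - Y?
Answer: 4130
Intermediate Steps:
Y = -18 (Y = (0 - 3)*6 = -3*6 = -18)
y(B, D) = 13 (y(B, D) = -5 - 1*(-18) = -5 + 18 = 13)
z(I) = 13*I (z(I) = I*13 = 13*I)
z(-46) + 4728 = 13*(-46) + 4728 = -598 + 4728 = 4130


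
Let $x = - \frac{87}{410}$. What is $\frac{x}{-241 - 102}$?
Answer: $\frac{87}{140630} \approx 0.00061864$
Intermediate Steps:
$x = - \frac{87}{410}$ ($x = \left(-87\right) \frac{1}{410} = - \frac{87}{410} \approx -0.2122$)
$\frac{x}{-241 - 102} = - \frac{87}{410 \left(-241 - 102\right)} = - \frac{87}{410 \left(-343\right)} = \left(- \frac{87}{410}\right) \left(- \frac{1}{343}\right) = \frac{87}{140630}$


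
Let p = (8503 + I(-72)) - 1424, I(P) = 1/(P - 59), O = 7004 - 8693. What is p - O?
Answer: 1148607/131 ≈ 8768.0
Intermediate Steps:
O = -1689
I(P) = 1/(-59 + P)
p = 927348/131 (p = (8503 + 1/(-59 - 72)) - 1424 = (8503 + 1/(-131)) - 1424 = (8503 - 1/131) - 1424 = 1113892/131 - 1424 = 927348/131 ≈ 7079.0)
p - O = 927348/131 - 1*(-1689) = 927348/131 + 1689 = 1148607/131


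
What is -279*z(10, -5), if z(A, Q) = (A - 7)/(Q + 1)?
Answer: 837/4 ≈ 209.25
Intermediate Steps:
z(A, Q) = (-7 + A)/(1 + Q)
-279*z(10, -5) = -279*(-7 + 10)/(1 - 5) = -279*3/(-4) = -(-279)*3/4 = -279*(-3/4) = 837/4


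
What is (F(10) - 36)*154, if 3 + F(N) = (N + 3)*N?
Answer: 14014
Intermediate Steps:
F(N) = -3 + N*(3 + N) (F(N) = -3 + (N + 3)*N = -3 + (3 + N)*N = -3 + N*(3 + N))
(F(10) - 36)*154 = ((-3 + 10**2 + 3*10) - 36)*154 = ((-3 + 100 + 30) - 36)*154 = (127 - 36)*154 = 91*154 = 14014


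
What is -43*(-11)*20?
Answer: 9460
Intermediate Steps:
-43*(-11)*20 = 473*20 = 9460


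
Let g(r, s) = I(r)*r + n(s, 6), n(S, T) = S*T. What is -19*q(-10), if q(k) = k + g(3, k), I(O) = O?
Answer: 1159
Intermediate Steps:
g(r, s) = r**2 + 6*s (g(r, s) = r*r + s*6 = r**2 + 6*s)
q(k) = 9 + 7*k (q(k) = k + (3**2 + 6*k) = k + (9 + 6*k) = 9 + 7*k)
-19*q(-10) = -19*(9 + 7*(-10)) = -19*(9 - 70) = -19*(-61) = 1159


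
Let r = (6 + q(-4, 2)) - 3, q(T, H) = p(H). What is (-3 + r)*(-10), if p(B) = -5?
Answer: 50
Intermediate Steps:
q(T, H) = -5
r = -2 (r = (6 - 5) - 3 = 1 - 3 = -2)
(-3 + r)*(-10) = (-3 - 2)*(-10) = -5*(-10) = 50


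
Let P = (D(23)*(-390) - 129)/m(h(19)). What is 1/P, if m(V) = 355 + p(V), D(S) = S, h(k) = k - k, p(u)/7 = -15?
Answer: -250/9099 ≈ -0.027476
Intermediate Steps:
p(u) = -105 (p(u) = 7*(-15) = -105)
h(k) = 0
m(V) = 250 (m(V) = 355 - 105 = 250)
P = -9099/250 (P = (23*(-390) - 129)/250 = (-8970 - 129)*(1/250) = -9099*1/250 = -9099/250 ≈ -36.396)
1/P = 1/(-9099/250) = -250/9099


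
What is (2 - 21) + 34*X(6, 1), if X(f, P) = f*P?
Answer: 185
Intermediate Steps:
X(f, P) = P*f
(2 - 21) + 34*X(6, 1) = (2 - 21) + 34*(1*6) = -19 + 34*6 = -19 + 204 = 185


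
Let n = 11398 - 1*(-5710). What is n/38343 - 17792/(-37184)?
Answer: 20599102/22277283 ≈ 0.92467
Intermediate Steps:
n = 17108 (n = 11398 + 5710 = 17108)
n/38343 - 17792/(-37184) = 17108/38343 - 17792/(-37184) = 17108*(1/38343) - 17792*(-1/37184) = 17108/38343 + 278/581 = 20599102/22277283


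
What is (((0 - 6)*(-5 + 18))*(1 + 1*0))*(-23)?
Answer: 1794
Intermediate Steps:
(((0 - 6)*(-5 + 18))*(1 + 1*0))*(-23) = ((-6*13)*(1 + 0))*(-23) = -78*1*(-23) = -78*(-23) = 1794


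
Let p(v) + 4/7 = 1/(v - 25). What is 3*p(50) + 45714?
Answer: 7999671/175 ≈ 45712.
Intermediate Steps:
p(v) = -4/7 + 1/(-25 + v) (p(v) = -4/7 + 1/(v - 25) = -4/7 + 1/(-25 + v))
3*p(50) + 45714 = 3*((107 - 4*50)/(7*(-25 + 50))) + 45714 = 3*((⅐)*(107 - 200)/25) + 45714 = 3*((⅐)*(1/25)*(-93)) + 45714 = 3*(-93/175) + 45714 = -279/175 + 45714 = 7999671/175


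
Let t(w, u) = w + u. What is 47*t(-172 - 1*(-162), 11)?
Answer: 47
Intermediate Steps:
t(w, u) = u + w
47*t(-172 - 1*(-162), 11) = 47*(11 + (-172 - 1*(-162))) = 47*(11 + (-172 + 162)) = 47*(11 - 10) = 47*1 = 47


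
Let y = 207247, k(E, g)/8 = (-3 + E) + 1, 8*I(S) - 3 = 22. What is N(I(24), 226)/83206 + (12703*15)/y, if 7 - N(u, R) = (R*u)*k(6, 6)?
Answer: 11172155799/17244193882 ≈ 0.64788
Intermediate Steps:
I(S) = 25/8 (I(S) = 3/8 + (⅛)*22 = 3/8 + 11/4 = 25/8)
k(E, g) = -16 + 8*E (k(E, g) = 8*((-3 + E) + 1) = 8*(-2 + E) = -16 + 8*E)
N(u, R) = 7 - 32*R*u (N(u, R) = 7 - R*u*(-16 + 8*6) = 7 - R*u*(-16 + 48) = 7 - R*u*32 = 7 - 32*R*u)
N(I(24), 226)/83206 + (12703*15)/y = (7 - 32*226*25/8)/83206 + (12703*15)/207247 = (7 - 22600)*(1/83206) + 190545*(1/207247) = -22593*1/83206 + 190545/207247 = -22593/83206 + 190545/207247 = 11172155799/17244193882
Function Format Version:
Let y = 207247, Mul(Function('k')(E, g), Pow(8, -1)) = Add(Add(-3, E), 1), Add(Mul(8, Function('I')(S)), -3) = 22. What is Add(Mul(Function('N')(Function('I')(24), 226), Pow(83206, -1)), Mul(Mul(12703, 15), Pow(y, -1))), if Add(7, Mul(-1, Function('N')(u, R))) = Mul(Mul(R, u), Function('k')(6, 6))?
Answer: Rational(11172155799, 17244193882) ≈ 0.64788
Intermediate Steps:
Function('I')(S) = Rational(25, 8) (Function('I')(S) = Add(Rational(3, 8), Mul(Rational(1, 8), 22)) = Add(Rational(3, 8), Rational(11, 4)) = Rational(25, 8))
Function('k')(E, g) = Add(-16, Mul(8, E)) (Function('k')(E, g) = Mul(8, Add(Add(-3, E), 1)) = Mul(8, Add(-2, E)) = Add(-16, Mul(8, E)))
Function('N')(u, R) = Add(7, Mul(-32, R, u)) (Function('N')(u, R) = Add(7, Mul(-1, Mul(Mul(R, u), Add(-16, Mul(8, 6))))) = Add(7, Mul(-1, Mul(Mul(R, u), Add(-16, 48)))) = Add(7, Mul(-1, Mul(Mul(R, u), 32))) = Add(7, Mul(-1, Mul(32, R, u))) = Add(7, Mul(-32, R, u)))
Add(Mul(Function('N')(Function('I')(24), 226), Pow(83206, -1)), Mul(Mul(12703, 15), Pow(y, -1))) = Add(Mul(Add(7, Mul(-32, 226, Rational(25, 8))), Pow(83206, -1)), Mul(Mul(12703, 15), Pow(207247, -1))) = Add(Mul(Add(7, -22600), Rational(1, 83206)), Mul(190545, Rational(1, 207247))) = Add(Mul(-22593, Rational(1, 83206)), Rational(190545, 207247)) = Add(Rational(-22593, 83206), Rational(190545, 207247)) = Rational(11172155799, 17244193882)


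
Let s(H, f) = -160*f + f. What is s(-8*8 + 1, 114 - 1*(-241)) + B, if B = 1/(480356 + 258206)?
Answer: -41688132089/738562 ≈ -56445.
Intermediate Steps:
s(H, f) = -159*f
B = 1/738562 ≈ 1.3540e-6
s(-8*8 + 1, 114 - 1*(-241)) + B = -159*(114 - 1*(-241)) + 1/738562 = -159*(114 + 241) + 1/738562 = -159*355 + 1/738562 = -56445 + 1/738562 = -41688132089/738562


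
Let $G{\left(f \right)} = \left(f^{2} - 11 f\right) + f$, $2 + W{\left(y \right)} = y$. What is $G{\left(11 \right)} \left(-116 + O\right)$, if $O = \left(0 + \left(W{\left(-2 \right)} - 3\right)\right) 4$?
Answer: $-1584$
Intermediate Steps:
$W{\left(y \right)} = -2 + y$
$G{\left(f \right)} = f^{2} - 10 f$
$O = -28$ ($O = \left(0 - 7\right) 4 = \left(-7\right) 4 = -28$)
$G{\left(11 \right)} \left(-116 + O\right) = 11 \left(-10 + 11\right) \left(-116 - 28\right) = 11 \cdot 1 \left(-144\right) = 11 \left(-144\right) = -1584$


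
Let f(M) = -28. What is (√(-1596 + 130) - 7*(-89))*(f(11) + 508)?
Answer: 299040 + 480*I*√1466 ≈ 2.9904e+5 + 18378.0*I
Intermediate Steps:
(√(-1596 + 130) - 7*(-89))*(f(11) + 508) = (√(-1596 + 130) - 7*(-89))*(-28 + 508) = (√(-1466) + 623)*480 = (I*√1466 + 623)*480 = (623 + I*√1466)*480 = 299040 + 480*I*√1466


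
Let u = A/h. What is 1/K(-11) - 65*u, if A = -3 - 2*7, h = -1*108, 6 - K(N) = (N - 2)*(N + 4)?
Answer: -94033/9180 ≈ -10.243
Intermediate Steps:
K(N) = 6 - (-2 + N)*(4 + N) (K(N) = 6 - (N - 2)*(N + 4) = 6 - (-2 + N)*(4 + N))
h = -108
A = -17 (A = -3 - 14 = -17)
u = 17/108 (u = -17/(-108) = -17*(-1/108) = 17/108 ≈ 0.15741)
1/K(-11) - 65*u = 1/(14 - 1*(-11)² - 2*(-11)) - 65*17/108 = 1/(14 - 1*121 + 22) - 1105/108 = 1/(14 - 121 + 22) - 1105/108 = 1/(-85) - 1105/108 = -1/85 - 1105/108 = -94033/9180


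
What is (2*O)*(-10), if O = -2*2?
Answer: 80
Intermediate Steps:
O = -4
(2*O)*(-10) = (2*(-4))*(-10) = -8*(-10) = 80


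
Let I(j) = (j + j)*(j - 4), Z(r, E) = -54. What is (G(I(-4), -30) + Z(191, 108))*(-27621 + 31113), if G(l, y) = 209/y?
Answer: -1064478/5 ≈ -2.1290e+5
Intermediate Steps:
I(j) = 2*j*(-4 + j) (I(j) = (2*j)*(-4 + j) = 2*j*(-4 + j))
(G(I(-4), -30) + Z(191, 108))*(-27621 + 31113) = (209/(-30) - 54)*(-27621 + 31113) = (209*(-1/30) - 54)*3492 = (-209/30 - 54)*3492 = -1829/30*3492 = -1064478/5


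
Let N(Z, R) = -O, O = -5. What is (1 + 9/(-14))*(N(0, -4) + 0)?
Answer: 25/14 ≈ 1.7857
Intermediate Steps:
N(Z, R) = 5 (N(Z, R) = -1*(-5) = 5)
(1 + 9/(-14))*(N(0, -4) + 0) = (1 + 9/(-14))*(5 + 0) = (1 + 9*(-1/14))*5 = (1 - 9/14)*5 = (5/14)*5 = 25/14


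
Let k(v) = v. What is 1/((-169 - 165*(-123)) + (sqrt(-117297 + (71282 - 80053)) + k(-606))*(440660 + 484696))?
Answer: -280372805/211192807998213074 - 462678*I*sqrt(31517)/105596403999106537 ≈ -1.3276e-9 - 7.7786e-10*I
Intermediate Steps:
1/((-169 - 165*(-123)) + (sqrt(-117297 + (71282 - 80053)) + k(-606))*(440660 + 484696)) = 1/((-169 - 165*(-123)) + (sqrt(-117297 + (71282 - 80053)) - 606)*(440660 + 484696)) = 1/((-169 + 20295) + (sqrt(-117297 - 8771) - 606)*925356) = 1/(20126 + (sqrt(-126068) - 606)*925356) = 1/(20126 + (2*I*sqrt(31517) - 606)*925356) = 1/(20126 + (-606 + 2*I*sqrt(31517))*925356) = 1/(20126 + (-560765736 + 1850712*I*sqrt(31517))) = 1/(-560745610 + 1850712*I*sqrt(31517))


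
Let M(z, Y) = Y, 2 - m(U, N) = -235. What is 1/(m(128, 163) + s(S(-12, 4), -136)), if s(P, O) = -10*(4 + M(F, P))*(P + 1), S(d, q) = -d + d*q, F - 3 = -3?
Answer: -1/10963 ≈ -9.1216e-5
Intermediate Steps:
F = 0 (F = 3 - 3 = 0)
m(U, N) = 237 (m(U, N) = 2 - 1*(-235) = 2 + 235 = 237)
s(P, O) = -10*(1 + P)*(4 + P) (s(P, O) = -10*(4 + P)*(P + 1) = -10*(4 + P)*(1 + P) = -10*(1 + P)*(4 + P))
1/(m(128, 163) + s(S(-12, 4), -136)) = 1/(237 + (-40 - (-600)*(-1 + 4) - 10*144*(-1 + 4)**2)) = 1/(237 + (-40 - (-600)*3 - 10*(-12*3)**2)) = 1/(237 + (-40 - 50*(-36) - 10*(-36)**2)) = 1/(237 + (-40 + 1800 - 10*1296)) = 1/(237 + (-40 + 1800 - 12960)) = 1/(237 - 11200) = 1/(-10963) = -1/10963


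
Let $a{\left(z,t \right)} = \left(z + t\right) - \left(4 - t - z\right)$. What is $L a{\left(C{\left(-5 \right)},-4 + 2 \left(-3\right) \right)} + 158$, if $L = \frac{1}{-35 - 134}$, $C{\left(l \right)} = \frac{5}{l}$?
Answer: $\frac{2056}{13} \approx 158.15$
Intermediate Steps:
$L = - \frac{1}{169}$ ($L = \frac{1}{-169} = - \frac{1}{169} \approx -0.0059172$)
$a{\left(z,t \right)} = -4 + 2 t + 2 z$ ($a{\left(z,t \right)} = \left(t + z\right) - \left(4 - t - z\right) = \left(t + z\right) + \left(-4 + t + z\right) = -4 + 2 t + 2 z$)
$L a{\left(C{\left(-5 \right)},-4 + 2 \left(-3\right) \right)} + 158 = - \frac{-4 + 2 \left(-4 + 2 \left(-3\right)\right) + 2 \frac{5}{-5}}{169} + 158 = - \frac{-4 + 2 \left(-4 - 6\right) + 2 \cdot 5 \left(- \frac{1}{5}\right)}{169} + 158 = - \frac{-4 + 2 \left(-10\right) + 2 \left(-1\right)}{169} + 158 = - \frac{-4 - 20 - 2}{169} + 158 = \left(- \frac{1}{169}\right) \left(-26\right) + 158 = \frac{2}{13} + 158 = \frac{2056}{13}$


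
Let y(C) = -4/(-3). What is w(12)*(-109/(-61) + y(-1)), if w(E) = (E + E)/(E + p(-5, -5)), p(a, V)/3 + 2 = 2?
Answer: 1142/183 ≈ 6.2404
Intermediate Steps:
p(a, V) = 0 (p(a, V) = -6 + 3*2 = -6 + 6 = 0)
y(C) = 4/3 (y(C) = -4*(-1/3) = 4/3)
w(E) = 2 (w(E) = (E + E)/(E + 0) = (2*E)/E = 2)
w(12)*(-109/(-61) + y(-1)) = 2*(-109/(-61) + 4/3) = 2*(-109*(-1/61) + 4/3) = 2*(109/61 + 4/3) = 2*(571/183) = 1142/183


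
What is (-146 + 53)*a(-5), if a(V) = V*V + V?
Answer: -1860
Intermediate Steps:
a(V) = V + V**2 (a(V) = V**2 + V = V + V**2)
(-146 + 53)*a(-5) = (-146 + 53)*(-5*(1 - 5)) = -(-465)*(-4) = -93*20 = -1860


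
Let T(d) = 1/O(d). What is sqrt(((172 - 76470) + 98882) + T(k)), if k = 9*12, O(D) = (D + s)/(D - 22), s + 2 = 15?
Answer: 5*sqrt(109310)/11 ≈ 150.28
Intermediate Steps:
s = 13 (s = -2 + 15 = 13)
O(D) = (13 + D)/(-22 + D) (O(D) = (D + 13)/(D - 22) = (13 + D)/(-22 + D))
k = 108
T(d) = (-22 + d)/(13 + d) (T(d) = 1/((13 + d)/(-22 + d)) = (-22 + d)/(13 + d))
sqrt(((172 - 76470) + 98882) + T(k)) = sqrt(((172 - 76470) + 98882) + (-22 + 108)/(13 + 108)) = sqrt((-76298 + 98882) + 86/121) = sqrt(22584 + (1/121)*86) = sqrt(22584 + 86/121) = sqrt(2732750/121) = 5*sqrt(109310)/11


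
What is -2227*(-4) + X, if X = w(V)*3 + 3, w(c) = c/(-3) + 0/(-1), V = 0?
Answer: 8911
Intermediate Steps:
w(c) = -c/3 (w(c) = c*(-⅓) + 0*(-1) = -c/3 + 0 = -c/3)
X = 3 (X = -⅓*0*3 + 3 = 0*3 + 3 = 0 + 3 = 3)
-2227*(-4) + X = -2227*(-4) + 3 = -131*(-68) + 3 = 8908 + 3 = 8911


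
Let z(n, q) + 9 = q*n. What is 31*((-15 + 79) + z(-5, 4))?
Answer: 1085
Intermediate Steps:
z(n, q) = -9 + n*q (z(n, q) = -9 + q*n = -9 + n*q)
31*((-15 + 79) + z(-5, 4)) = 31*((-15 + 79) + (-9 - 5*4)) = 31*(64 + (-9 - 20)) = 31*(64 - 29) = 31*35 = 1085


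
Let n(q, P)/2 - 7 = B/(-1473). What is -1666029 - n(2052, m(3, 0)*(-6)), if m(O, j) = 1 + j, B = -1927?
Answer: -2454085193/1473 ≈ -1.6660e+6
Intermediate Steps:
n(q, P) = 24476/1473 (n(q, P) = 14 + 2*(-1927/(-1473)) = 14 + 2*(-1927*(-1/1473)) = 14 + 2*(1927/1473) = 14 + 3854/1473 = 24476/1473)
-1666029 - n(2052, m(3, 0)*(-6)) = -1666029 - 1*24476/1473 = -1666029 - 24476/1473 = -2454085193/1473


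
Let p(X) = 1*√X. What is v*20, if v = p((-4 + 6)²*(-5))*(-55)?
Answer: -2200*I*√5 ≈ -4919.4*I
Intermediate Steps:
p(X) = √X
v = -110*I*√5 (v = √((-4 + 6)²*(-5))*(-55) = √(2²*(-5))*(-55) = √(4*(-5))*(-55) = √(-20)*(-55) = (2*I*√5)*(-55) = -110*I*√5 ≈ -245.97*I)
v*20 = -110*I*√5*20 = -2200*I*√5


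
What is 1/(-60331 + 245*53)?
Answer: -1/47346 ≈ -2.1121e-5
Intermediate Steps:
1/(-60331 + 245*53) = 1/(-60331 + 12985) = 1/(-47346) = -1/47346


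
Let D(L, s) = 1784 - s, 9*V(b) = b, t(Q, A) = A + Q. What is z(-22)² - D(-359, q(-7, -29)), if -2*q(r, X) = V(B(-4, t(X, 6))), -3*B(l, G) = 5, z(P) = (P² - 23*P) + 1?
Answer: 52936043/54 ≈ 9.8030e+5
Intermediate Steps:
z(P) = 1 + P² - 23*P
B(l, G) = -5/3 (B(l, G) = -⅓*5 = -5/3)
V(b) = b/9
q(r, X) = 5/54 (q(r, X) = -(-5)/(18*3) = -½*(-5/27) = 5/54)
z(-22)² - D(-359, q(-7, -29)) = (1 + (-22)² - 23*(-22))² - (1784 - 1*5/54) = (1 + 484 + 506)² - (1784 - 5/54) = 991² - 1*96331/54 = 982081 - 96331/54 = 52936043/54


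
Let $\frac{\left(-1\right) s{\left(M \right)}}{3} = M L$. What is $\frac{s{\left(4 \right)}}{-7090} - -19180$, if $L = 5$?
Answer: $\frac{13598626}{709} \approx 19180.0$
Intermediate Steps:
$s{\left(M \right)} = - 15 M$ ($s{\left(M \right)} = - 3 M 5 = - 3 \cdot 5 M = - 15 M$)
$\frac{s{\left(4 \right)}}{-7090} - -19180 = \frac{\left(-15\right) 4}{-7090} - -19180 = \left(-60\right) \left(- \frac{1}{7090}\right) + 19180 = \frac{6}{709} + 19180 = \frac{13598626}{709}$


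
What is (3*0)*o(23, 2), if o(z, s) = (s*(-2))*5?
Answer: 0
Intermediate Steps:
o(z, s) = -10*s (o(z, s) = -2*s*5 = -10*s)
(3*0)*o(23, 2) = (3*0)*(-10*2) = 0*(-20) = 0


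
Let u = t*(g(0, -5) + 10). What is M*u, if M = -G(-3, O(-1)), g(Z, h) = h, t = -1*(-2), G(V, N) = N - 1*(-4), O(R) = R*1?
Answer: -30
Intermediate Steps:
O(R) = R
G(V, N) = 4 + N (G(V, N) = N + 4 = 4 + N)
t = 2
u = 10 (u = 2*(-5 + 10) = 2*5 = 10)
M = -3 (M = -(4 - 1) = -1*3 = -3)
M*u = -3*10 = -30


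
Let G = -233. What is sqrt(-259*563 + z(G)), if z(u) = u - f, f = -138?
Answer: 2*I*sqrt(36478) ≈ 381.98*I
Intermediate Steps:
z(u) = 138 + u (z(u) = u - 1*(-138) = u + 138 = 138 + u)
sqrt(-259*563 + z(G)) = sqrt(-259*563 + (138 - 233)) = sqrt(-145817 - 95) = sqrt(-145912) = 2*I*sqrt(36478)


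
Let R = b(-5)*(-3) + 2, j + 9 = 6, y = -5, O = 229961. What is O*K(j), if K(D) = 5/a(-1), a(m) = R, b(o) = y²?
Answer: -1149805/73 ≈ -15751.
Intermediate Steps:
b(o) = 25 (b(o) = (-5)² = 25)
j = -3 (j = -9 + 6 = -3)
R = -73 (R = 25*(-3) + 2 = -75 + 2 = -73)
a(m) = -73
K(D) = -5/73 (K(D) = 5/(-73) = 5*(-1/73) = -5/73)
O*K(j) = 229961*(-5/73) = -1149805/73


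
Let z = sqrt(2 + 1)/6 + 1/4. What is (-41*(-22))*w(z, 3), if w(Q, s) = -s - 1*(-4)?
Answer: 902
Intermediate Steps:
z = 1/4 + sqrt(3)/6 (z = sqrt(3)*(1/6) + 1*(1/4) = sqrt(3)/6 + 1/4 = 1/4 + sqrt(3)/6 ≈ 0.53868)
w(Q, s) = 4 - s (w(Q, s) = -s + 4 = 4 - s)
(-41*(-22))*w(z, 3) = (-41*(-22))*(4 - 1*3) = 902*(4 - 3) = 902*1 = 902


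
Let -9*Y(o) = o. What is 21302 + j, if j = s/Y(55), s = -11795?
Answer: 255553/11 ≈ 23232.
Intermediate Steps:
Y(o) = -o/9
j = 21231/11 (j = -11795/((-1/9*55)) = -11795/(-55/9) = -11795*(-9/55) = 21231/11 ≈ 1930.1)
21302 + j = 21302 + 21231/11 = 255553/11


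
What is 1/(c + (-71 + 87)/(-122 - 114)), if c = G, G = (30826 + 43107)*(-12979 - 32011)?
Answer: -59/196248494534 ≈ -3.0064e-10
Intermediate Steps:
G = -3326245670 (G = 73933*(-44990) = -3326245670)
c = -3326245670
1/(c + (-71 + 87)/(-122 - 114)) = 1/(-3326245670 + (-71 + 87)/(-122 - 114)) = 1/(-3326245670 + 16/(-236)) = 1/(-3326245670 - 1/236*16) = 1/(-3326245670 - 4/59) = 1/(-196248494534/59) = -59/196248494534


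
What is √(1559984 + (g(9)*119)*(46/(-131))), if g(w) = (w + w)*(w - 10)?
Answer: 2*√6695948279/131 ≈ 1249.3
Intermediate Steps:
g(w) = 2*w*(-10 + w) (g(w) = (2*w)*(-10 + w) = 2*w*(-10 + w))
√(1559984 + (g(9)*119)*(46/(-131))) = √(1559984 + ((2*9*(-10 + 9))*119)*(46/(-131))) = √(1559984 + ((2*9*(-1))*119)*(46*(-1/131))) = √(1559984 - 18*119*(-46/131)) = √(1559984 - 2142*(-46/131)) = √(1559984 + 98532/131) = √(204456436/131) = 2*√6695948279/131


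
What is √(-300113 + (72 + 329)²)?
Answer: 4*I*√8707 ≈ 373.25*I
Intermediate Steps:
√(-300113 + (72 + 329)²) = √(-300113 + 401²) = √(-300113 + 160801) = √(-139312) = 4*I*√8707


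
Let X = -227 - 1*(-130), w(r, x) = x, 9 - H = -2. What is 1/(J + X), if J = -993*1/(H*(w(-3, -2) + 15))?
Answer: -143/14864 ≈ -0.0096206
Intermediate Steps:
H = 11 (H = 9 - 1*(-2) = 9 + 2 = 11)
X = -97 (X = -227 + 130 = -97)
J = -993/143 (J = -993*1/(11*(-2 + 15)) = -993/(11*13) = -993/143 ≈ -6.9441)
1/(J + X) = 1/(-993/143 - 97) = 1/(-14864/143) = -143/14864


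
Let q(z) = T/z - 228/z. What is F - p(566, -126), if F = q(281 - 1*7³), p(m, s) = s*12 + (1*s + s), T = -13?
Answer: 109609/62 ≈ 1767.9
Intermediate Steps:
q(z) = -241/z (q(z) = -13/z - 228/z = -241/z)
p(m, s) = 14*s (p(m, s) = 12*s + (s + s) = 12*s + 2*s = 14*s)
F = 241/62 (F = -241/(281 - 1*7³) = -241/(281 - 1*343) = -241/(281 - 343) = -241/(-62) = -241*(-1/62) = 241/62 ≈ 3.8871)
F - p(566, -126) = 241/62 - 14*(-126) = 241/62 - 1*(-1764) = 241/62 + 1764 = 109609/62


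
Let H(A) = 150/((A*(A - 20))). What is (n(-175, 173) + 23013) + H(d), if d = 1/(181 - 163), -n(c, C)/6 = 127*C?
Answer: -39112467/359 ≈ -1.0895e+5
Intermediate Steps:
n(c, C) = -762*C
d = 1/18 ≈ 0.055556
H(A) = 150/(A*(-20 + A)) (H(A) = 150/((A*(-20 + A))) = 150*(1/(A*(-20 + A))) = 150/(A*(-20 + A)))
(n(-175, 173) + 23013) + H(d) = (-762*173 + 23013) + 150/((1/18)*(-20 + 1/18)) = (-131826 + 23013) + 150*18/(-359/18) = -108813 + 150*18*(-18/359) = -108813 - 48600/359 = -39112467/359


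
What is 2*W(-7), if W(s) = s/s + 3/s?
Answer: 8/7 ≈ 1.1429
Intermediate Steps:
W(s) = 1 + 3/s
2*W(-7) = 2*((3 - 7)/(-7)) = 2*(-⅐*(-4)) = 2*(4/7) = 8/7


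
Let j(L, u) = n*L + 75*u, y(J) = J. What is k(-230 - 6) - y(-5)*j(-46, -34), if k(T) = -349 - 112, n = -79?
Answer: 4959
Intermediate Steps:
k(T) = -461
j(L, u) = -79*L + 75*u
k(-230 - 6) - y(-5)*j(-46, -34) = -461 - (-5)*(-79*(-46) + 75*(-34)) = -461 - (-5)*(3634 - 2550) = -461 - (-5)*1084 = -461 - 1*(-5420) = -461 + 5420 = 4959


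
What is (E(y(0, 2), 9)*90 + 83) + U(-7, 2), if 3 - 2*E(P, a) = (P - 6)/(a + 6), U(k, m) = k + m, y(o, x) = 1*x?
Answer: 225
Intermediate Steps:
y(o, x) = x
E(P, a) = 3/2 - (-6 + P)/(2*(6 + a)) (E(P, a) = 3/2 - (P - 6)/(2*(a + 6)) = 3/2 - (-6 + P)/(2*(6 + a)))
(E(y(0, 2), 9)*90 + 83) + U(-7, 2) = (((24 - 1*2 + 3*9)/(2*(6 + 9)))*90 + 83) + (-7 + 2) = (((½)*(24 - 2 + 27)/15)*90 + 83) - 5 = (((½)*(1/15)*49)*90 + 83) - 5 = ((49/30)*90 + 83) - 5 = (147 + 83) - 5 = 230 - 5 = 225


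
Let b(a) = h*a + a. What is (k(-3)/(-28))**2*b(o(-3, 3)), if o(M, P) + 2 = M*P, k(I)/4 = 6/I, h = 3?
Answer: -176/49 ≈ -3.5918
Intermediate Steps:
k(I) = 24/I (k(I) = 4*(6/I) = 24/I)
o(M, P) = -2 + M*P
b(a) = 4*a (b(a) = 3*a + a = 4*a)
(k(-3)/(-28))**2*b(o(-3, 3)) = ((24/(-3))/(-28))**2*(4*(-2 - 3*3)) = ((24*(-1/3))*(-1/28))**2*(4*(-2 - 9)) = (-8*(-1/28))**2*(4*(-11)) = (2/7)**2*(-44) = (4/49)*(-44) = -176/49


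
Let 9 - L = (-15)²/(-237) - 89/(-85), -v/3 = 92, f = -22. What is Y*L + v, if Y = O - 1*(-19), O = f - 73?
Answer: -6396544/6715 ≈ -952.58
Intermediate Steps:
v = -276 (v = -3*92 = -276)
L = 59779/6715 (L = 9 - ((-15)²/(-237) - 89/(-85)) = 9 - (225*(-1/237) - 89*(-1/85)) = 9 - (-75/79 + 89/85) = 9 - 1*656/6715 = 9 - 656/6715 = 59779/6715 ≈ 8.9023)
O = -95 (O = -22 - 73 = -95)
Y = -76 (Y = -95 - 1*(-19) = -95 + 19 = -76)
Y*L + v = -76*59779/6715 - 276 = -4543204/6715 - 276 = -6396544/6715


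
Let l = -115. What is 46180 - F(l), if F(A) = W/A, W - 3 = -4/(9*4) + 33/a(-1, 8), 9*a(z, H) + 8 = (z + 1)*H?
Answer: 76473587/1656 ≈ 46180.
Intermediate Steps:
a(z, H) = -8/9 + H*(1 + z)/9 (a(z, H) = -8/9 + ((z + 1)*H)/9 = -8/9 + ((1 + z)*H)/9 = -8/9 + (H*(1 + z))/9 = -8/9 + H*(1 + z)/9)
W = -2465/72 (W = 3 + (-4/(9*4) + 33/(-8/9 + (⅑)*8 + (⅑)*8*(-1))) = 3 + (-4/36 + 33/(-8/9 + 8/9 - 8/9)) = 3 + (-4*1/36 + 33/(-8/9)) = 3 + (-⅑ + 33*(-9/8)) = 3 + (-⅑ - 297/8) = 3 - 2681/72 = -2465/72 ≈ -34.236)
F(A) = -2465/(72*A)
46180 - F(l) = 46180 - (-2465)/(72*(-115)) = 46180 - (-2465)*(-1)/(72*115) = 46180 - 1*493/1656 = 46180 - 493/1656 = 76473587/1656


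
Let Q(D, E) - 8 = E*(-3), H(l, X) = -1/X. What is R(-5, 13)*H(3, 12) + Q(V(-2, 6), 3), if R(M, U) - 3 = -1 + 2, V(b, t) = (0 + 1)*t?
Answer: -4/3 ≈ -1.3333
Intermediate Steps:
V(b, t) = t (V(b, t) = 1*t = t)
Q(D, E) = 8 - 3*E (Q(D, E) = 8 + E*(-3) = 8 - 3*E)
R(M, U) = 4 (R(M, U) = 3 + (-1 + 2) = 3 + 1 = 4)
R(-5, 13)*H(3, 12) + Q(V(-2, 6), 3) = 4*(-1/12) + (8 - 3*3) = 4*(-1*1/12) + (8 - 9) = 4*(-1/12) - 1 = -⅓ - 1 = -4/3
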